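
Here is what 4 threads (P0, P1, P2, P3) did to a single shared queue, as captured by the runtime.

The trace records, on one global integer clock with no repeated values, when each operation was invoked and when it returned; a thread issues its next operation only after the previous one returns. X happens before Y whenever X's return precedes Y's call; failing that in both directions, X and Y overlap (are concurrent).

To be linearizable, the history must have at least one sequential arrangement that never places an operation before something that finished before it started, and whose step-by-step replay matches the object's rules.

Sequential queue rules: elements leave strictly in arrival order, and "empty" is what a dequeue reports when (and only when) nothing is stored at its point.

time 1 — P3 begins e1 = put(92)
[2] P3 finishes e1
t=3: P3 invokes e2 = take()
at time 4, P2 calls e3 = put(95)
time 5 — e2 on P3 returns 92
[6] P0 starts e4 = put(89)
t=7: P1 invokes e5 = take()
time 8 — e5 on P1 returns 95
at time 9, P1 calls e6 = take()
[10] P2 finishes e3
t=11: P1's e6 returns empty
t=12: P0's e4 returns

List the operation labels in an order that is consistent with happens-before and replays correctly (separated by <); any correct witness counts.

e1 < e2 < e3 < e5 < e6 < e4

after step 1 (e1 put(92)): queue <92>
after step 2 (e2 take() → 92): queue <>
after step 3 (e3 put(95)): queue <95>
after step 4 (e5 take() → 95): queue <>
after step 5 (e6 take() → empty): queue <>
after step 6 (e4 put(89)): queue <89>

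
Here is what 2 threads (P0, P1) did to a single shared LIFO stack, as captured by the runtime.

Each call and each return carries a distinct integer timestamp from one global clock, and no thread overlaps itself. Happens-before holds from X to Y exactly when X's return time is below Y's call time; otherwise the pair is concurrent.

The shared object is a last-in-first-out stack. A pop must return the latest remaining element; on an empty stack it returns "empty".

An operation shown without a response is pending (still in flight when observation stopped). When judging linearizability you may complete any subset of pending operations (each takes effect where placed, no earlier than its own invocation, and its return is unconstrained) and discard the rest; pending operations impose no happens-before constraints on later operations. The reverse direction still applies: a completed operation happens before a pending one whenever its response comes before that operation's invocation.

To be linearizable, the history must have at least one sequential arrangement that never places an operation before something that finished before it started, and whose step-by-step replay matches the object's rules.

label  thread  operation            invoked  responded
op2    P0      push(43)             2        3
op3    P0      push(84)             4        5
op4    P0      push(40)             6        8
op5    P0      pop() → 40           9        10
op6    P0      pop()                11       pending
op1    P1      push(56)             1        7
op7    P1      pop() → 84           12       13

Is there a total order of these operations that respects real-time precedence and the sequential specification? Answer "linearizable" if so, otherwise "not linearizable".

witness order: op1, op2, op3, op4, op5, op7
1. op1 push(56), leaving stack <56>
2. op2 push(43), leaving stack <56,43>
3. op3 push(84), leaving stack <56,43,84>
4. op4 push(40), leaving stack <56,43,84,40>
5. op5 pop() → 40, leaving stack <56,43,84>
6. op7 pop() → 84, leaving stack <56,43>

linearizable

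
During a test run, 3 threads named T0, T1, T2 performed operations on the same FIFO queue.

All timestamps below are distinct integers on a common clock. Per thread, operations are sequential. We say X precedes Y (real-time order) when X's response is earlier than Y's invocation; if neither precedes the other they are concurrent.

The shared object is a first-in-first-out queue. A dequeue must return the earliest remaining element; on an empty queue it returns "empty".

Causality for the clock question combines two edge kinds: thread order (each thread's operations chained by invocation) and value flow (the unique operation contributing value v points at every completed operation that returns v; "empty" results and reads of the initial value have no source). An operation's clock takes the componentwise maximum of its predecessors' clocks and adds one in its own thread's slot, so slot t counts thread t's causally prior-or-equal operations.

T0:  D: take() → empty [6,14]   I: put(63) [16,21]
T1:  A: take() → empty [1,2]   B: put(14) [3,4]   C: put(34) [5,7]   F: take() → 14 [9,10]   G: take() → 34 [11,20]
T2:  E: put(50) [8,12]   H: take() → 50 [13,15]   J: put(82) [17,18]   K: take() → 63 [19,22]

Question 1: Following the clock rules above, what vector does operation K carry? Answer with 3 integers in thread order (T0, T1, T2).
E, invoked 8, has no incoming edges; only T2's bump applies → (0, 0, 1)
A, invoked 1, has no incoming edges; only T1's bump applies → (0, 1, 0)
D, invoked 6, has no incoming edges; only T0's bump applies → (1, 0, 0)
VC(H, invoked at 13): max of VC(E)=(0, 0, 1), then +1 on thread T2 → (0, 0, 2)
VC(B, invoked at 3): max of VC(A)=(0, 1, 0), then +1 on thread T1 → (0, 2, 0)
VC(I, invoked at 16): max of VC(D)=(1, 0, 0), then +1 on thread T0 → (2, 0, 0)
VC(J, invoked at 17): max of VC(H)=(0, 0, 2), then +1 on thread T2 → (0, 0, 3)
VC(C, invoked at 5): max of VC(B)=(0, 2, 0), then +1 on thread T1 → (0, 3, 0)
VC(F, invoked at 9): max of VC(B)=(0, 2, 0), VC(C)=(0, 3, 0), then +1 on thread T1 → (0, 4, 0)
VC(G, invoked at 11): max of VC(C)=(0, 3, 0), VC(F)=(0, 4, 0), then +1 on thread T1 → (0, 5, 0)
VC(K, invoked at 19): max of VC(I)=(2, 0, 0), VC(J)=(0, 0, 3), then +1 on thread T2 → (2, 0, 4)
target: VC(K) = (2, 0, 4)

(2, 0, 4)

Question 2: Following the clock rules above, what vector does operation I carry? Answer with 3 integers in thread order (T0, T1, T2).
VC(E, invoked at 8): no causal predecessors; +1 on T2 → (0, 0, 1)
VC(A, invoked at 1): no causal predecessors; +1 on T1 → (0, 1, 0)
VC(D, invoked at 6): no causal predecessors; +1 on T0 → (1, 0, 0)
H, invoked 13, takes VC(E)=(0, 0, 1) under max, adds 1 for T2 → (0, 0, 2)
B, invoked 3, takes VC(A)=(0, 1, 0) under max, adds 1 for T1 → (0, 2, 0)
I, invoked 16, takes VC(D)=(1, 0, 0) under max, adds 1 for T0 → (2, 0, 0)
J, invoked 17, takes VC(H)=(0, 0, 2) under max, adds 1 for T2 → (0, 0, 3)
C, invoked 5, takes VC(B)=(0, 2, 0) under max, adds 1 for T1 → (0, 3, 0)
F, invoked 9, takes VC(B)=(0, 2, 0), VC(C)=(0, 3, 0) under max, adds 1 for T1 → (0, 4, 0)
G, invoked 11, takes VC(C)=(0, 3, 0), VC(F)=(0, 4, 0) under max, adds 1 for T1 → (0, 5, 0)
K, invoked 19, takes VC(I)=(2, 0, 0), VC(J)=(0, 0, 3) under max, adds 1 for T2 → (2, 0, 4)
target: VC(I) = (2, 0, 0)

(2, 0, 0)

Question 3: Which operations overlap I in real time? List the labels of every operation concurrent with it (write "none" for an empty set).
I spans [16,21]; an op avoiding the whole window 16..21 is ordered, any other is concurrent
A [1,2]: before
B [3,4]: before
C [5,7]: before
D [6,14]: before
E [8,12]: before
F [9,10]: before
G [11,20]: concurrent
H [13,15]: before
J [17,18]: concurrent
K [19,22]: concurrent

G, J, K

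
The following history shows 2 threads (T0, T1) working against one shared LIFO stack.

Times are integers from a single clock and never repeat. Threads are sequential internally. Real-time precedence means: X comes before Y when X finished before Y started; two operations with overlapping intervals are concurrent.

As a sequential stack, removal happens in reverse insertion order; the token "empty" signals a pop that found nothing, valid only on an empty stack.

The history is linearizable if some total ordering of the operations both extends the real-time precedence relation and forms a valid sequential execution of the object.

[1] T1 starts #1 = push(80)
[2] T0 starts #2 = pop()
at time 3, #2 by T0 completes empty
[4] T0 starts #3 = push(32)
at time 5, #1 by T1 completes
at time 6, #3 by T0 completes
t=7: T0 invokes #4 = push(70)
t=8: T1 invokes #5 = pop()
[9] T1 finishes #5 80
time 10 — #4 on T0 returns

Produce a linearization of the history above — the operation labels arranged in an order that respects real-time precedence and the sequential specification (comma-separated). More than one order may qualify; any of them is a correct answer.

after step 1 (#2 pop() → empty): stack <>
after step 2 (#3 push(32)): stack <32>
after step 3 (#1 push(80)): stack <32,80>
after step 4 (#5 pop() → 80): stack <32>
after step 5 (#4 push(70)): stack <32,70>

#2, #3, #1, #5, #4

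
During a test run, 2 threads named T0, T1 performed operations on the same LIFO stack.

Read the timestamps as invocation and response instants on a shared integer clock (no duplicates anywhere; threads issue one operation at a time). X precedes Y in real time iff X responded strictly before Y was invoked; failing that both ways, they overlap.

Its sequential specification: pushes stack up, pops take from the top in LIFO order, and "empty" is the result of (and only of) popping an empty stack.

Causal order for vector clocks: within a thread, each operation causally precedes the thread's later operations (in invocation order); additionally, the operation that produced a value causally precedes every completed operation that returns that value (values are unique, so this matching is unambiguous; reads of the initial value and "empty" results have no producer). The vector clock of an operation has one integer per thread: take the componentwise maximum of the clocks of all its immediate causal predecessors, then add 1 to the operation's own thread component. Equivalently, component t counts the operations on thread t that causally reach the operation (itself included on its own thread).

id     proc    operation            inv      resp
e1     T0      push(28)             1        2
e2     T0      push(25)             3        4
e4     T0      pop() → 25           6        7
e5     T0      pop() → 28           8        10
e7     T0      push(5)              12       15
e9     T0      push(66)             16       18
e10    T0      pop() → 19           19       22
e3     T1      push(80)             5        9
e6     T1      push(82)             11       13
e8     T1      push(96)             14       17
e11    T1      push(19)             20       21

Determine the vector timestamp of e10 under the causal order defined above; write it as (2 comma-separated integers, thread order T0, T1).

root op e3, invoked 5: fresh clock plus T1's own tick → (0, 1)
root op e1, invoked 1: fresh clock plus T0's own tick → (1, 0)
e6, invoked 11, takes VC(e3)=(0, 1) under max, adds 1 for T1 → (0, 2)
e2, invoked 3, takes VC(e1)=(1, 0) under max, adds 1 for T0 → (2, 0)
e8, invoked 14, takes VC(e6)=(0, 2) under max, adds 1 for T1 → (0, 3)
e4, invoked 6, takes VC(e2)=(2, 0) under max, adds 1 for T0 → (3, 0)
e11, invoked 20, takes VC(e8)=(0, 3) under max, adds 1 for T1 → (0, 4)
e5, invoked 8, takes VC(e1)=(1, 0), VC(e4)=(3, 0) under max, adds 1 for T0 → (4, 0)
e7, invoked 12, takes VC(e5)=(4, 0) under max, adds 1 for T0 → (5, 0)
e9, invoked 16, takes VC(e7)=(5, 0) under max, adds 1 for T0 → (6, 0)
e10, invoked 19, takes VC(e9)=(6, 0), VC(e11)=(0, 4) under max, adds 1 for T0 → (7, 4)
target: VC(e10) = (7, 4)

(7, 4)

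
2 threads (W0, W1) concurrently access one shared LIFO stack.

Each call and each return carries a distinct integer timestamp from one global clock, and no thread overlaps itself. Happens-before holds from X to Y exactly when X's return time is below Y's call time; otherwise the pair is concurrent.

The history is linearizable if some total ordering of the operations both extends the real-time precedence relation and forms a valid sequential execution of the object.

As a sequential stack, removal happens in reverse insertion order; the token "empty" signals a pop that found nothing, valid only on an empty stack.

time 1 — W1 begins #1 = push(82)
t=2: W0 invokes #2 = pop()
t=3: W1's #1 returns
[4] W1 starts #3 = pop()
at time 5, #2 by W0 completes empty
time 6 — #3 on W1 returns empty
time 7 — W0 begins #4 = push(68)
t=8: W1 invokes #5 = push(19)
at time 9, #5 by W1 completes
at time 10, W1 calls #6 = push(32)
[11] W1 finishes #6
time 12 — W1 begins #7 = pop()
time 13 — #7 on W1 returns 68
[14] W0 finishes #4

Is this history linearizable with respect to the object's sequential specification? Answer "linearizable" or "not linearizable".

events 1..5 are fine; event 6 — the response of #3 at time 6 — makes the prefix non-linearizable
every one of the 3 real-time-consistent orders over 3 completed LIFO stack ops fails the sequential spec
take #1, #2, #3: step 2 already fails, because #2 pop() → empty cannot occur there
take #1, #3, #2: step 2 already fails, because #3 pop() → empty cannot occur there

not linearizable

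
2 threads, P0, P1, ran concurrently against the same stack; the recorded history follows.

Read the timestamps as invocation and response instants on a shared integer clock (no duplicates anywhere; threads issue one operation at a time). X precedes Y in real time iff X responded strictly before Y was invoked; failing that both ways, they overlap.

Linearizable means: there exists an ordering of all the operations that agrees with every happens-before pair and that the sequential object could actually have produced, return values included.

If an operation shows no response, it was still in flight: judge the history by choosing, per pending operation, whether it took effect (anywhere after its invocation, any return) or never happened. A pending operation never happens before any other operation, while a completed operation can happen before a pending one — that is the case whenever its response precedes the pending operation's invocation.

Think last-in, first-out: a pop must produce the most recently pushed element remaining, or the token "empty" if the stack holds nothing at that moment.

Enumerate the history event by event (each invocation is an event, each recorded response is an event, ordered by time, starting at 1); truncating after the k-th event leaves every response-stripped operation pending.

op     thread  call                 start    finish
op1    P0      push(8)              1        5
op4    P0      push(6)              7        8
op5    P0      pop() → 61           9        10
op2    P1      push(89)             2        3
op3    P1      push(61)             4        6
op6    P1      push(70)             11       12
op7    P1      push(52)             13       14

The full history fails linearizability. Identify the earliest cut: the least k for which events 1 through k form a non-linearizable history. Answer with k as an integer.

events 1..9 are linearizable, e.g. via op1, op2, op3, op4:
after step 1 (op1 push(8)): stack <8>
after step 2 (op2 push(89)): stack <8,89>
after step 3 (op3 push(61)): stack <8,89,61>
after step 4 (op4 push(6)): stack <8,89,61,6>
with event 10 included (op5 responding at time 10), all real-time-consistent orders fail
e.g. op1, op2, op3, op4, op5: illegal at step 5, since op5 pop() → 61 cannot apply there
e.g. op2, op1, op3, op4, op5: illegal at step 5, since op5 pop() → 61 cannot apply there

10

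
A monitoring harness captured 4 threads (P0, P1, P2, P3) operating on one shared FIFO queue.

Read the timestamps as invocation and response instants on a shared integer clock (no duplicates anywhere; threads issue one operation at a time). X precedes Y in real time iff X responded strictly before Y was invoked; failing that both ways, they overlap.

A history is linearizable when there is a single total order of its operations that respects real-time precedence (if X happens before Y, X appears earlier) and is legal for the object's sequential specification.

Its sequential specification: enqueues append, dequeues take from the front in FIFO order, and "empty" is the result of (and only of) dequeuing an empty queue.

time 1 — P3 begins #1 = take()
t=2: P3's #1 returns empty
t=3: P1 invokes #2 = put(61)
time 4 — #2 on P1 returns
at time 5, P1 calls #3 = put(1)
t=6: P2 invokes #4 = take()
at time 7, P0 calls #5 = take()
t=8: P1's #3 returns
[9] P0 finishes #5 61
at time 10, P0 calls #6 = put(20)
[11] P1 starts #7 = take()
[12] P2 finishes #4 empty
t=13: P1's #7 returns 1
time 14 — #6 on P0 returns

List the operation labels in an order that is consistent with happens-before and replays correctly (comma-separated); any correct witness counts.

#1, #2, #3, #5, #7, #4, #6

after step 1 (#1 take() → empty): queue <>
after step 2 (#2 put(61)): queue <61>
after step 3 (#3 put(1)): queue <61,1>
after step 4 (#5 take() → 61): queue <1>
after step 5 (#7 take() → 1): queue <>
after step 6 (#4 take() → empty): queue <>
after step 7 (#6 put(20)): queue <20>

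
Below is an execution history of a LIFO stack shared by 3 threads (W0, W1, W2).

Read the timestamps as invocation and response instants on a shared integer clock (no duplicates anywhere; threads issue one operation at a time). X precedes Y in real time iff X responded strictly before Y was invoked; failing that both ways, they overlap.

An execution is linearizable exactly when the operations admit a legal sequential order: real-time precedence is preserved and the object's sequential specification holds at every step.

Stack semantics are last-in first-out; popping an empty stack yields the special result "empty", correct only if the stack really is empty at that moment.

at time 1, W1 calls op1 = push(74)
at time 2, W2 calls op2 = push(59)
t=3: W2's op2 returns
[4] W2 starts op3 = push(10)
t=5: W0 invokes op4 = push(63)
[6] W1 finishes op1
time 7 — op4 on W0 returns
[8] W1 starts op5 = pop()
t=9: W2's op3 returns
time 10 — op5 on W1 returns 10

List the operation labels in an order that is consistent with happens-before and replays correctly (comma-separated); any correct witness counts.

after step 1 (op1 push(74)): stack <74>
after step 2 (op2 push(59)): stack <74,59>
after step 3 (op4 push(63)): stack <74,59,63>
after step 4 (op3 push(10)): stack <74,59,63,10>
after step 5 (op5 pop() → 10): stack <74,59,63>

op1, op2, op4, op3, op5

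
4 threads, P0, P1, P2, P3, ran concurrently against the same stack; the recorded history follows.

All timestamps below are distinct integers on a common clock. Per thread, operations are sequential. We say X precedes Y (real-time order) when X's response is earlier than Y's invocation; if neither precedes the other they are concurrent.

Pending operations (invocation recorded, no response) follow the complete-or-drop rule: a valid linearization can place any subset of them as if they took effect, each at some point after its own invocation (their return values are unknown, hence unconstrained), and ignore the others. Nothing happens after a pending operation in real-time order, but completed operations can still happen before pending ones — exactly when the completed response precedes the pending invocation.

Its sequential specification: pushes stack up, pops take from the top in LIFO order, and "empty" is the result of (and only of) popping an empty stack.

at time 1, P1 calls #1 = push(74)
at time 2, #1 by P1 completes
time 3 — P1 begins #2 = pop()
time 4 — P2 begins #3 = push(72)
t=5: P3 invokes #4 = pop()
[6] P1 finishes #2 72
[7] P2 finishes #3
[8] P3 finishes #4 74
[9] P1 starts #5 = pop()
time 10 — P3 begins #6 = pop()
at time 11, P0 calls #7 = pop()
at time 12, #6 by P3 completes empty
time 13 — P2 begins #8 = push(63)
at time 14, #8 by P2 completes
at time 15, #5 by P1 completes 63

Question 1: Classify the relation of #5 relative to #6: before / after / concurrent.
Answer: concurrent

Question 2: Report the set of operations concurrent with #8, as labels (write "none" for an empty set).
Answer: #5, #7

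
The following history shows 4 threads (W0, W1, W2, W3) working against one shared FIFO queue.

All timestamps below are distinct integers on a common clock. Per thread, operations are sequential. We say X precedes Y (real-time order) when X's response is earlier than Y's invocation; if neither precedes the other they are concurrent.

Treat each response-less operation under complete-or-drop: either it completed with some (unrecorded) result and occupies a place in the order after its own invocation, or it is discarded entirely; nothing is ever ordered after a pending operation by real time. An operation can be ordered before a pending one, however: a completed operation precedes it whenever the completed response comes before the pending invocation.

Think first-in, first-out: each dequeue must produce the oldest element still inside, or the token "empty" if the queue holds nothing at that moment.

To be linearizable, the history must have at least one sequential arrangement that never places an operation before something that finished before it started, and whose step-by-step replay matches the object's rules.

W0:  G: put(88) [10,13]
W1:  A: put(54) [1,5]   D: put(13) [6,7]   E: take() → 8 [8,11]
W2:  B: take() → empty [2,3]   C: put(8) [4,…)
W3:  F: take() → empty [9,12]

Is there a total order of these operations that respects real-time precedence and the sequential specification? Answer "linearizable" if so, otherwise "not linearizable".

not linearizable

prefix check: 1..11 passes, 1..12 fails once F's time-12 response joins
4 orders of the 5 completed FIFO queue ops respect real time; none is legal
every completion of the 2 pending operations (C, G) was checked; none linearizes
e.g. A, B, D, E, F (pending dropped): illegal at step 2, since B take() → empty cannot apply there
e.g. A, B, D, F, E (pending dropped): illegal at step 2, since B take() → empty cannot apply there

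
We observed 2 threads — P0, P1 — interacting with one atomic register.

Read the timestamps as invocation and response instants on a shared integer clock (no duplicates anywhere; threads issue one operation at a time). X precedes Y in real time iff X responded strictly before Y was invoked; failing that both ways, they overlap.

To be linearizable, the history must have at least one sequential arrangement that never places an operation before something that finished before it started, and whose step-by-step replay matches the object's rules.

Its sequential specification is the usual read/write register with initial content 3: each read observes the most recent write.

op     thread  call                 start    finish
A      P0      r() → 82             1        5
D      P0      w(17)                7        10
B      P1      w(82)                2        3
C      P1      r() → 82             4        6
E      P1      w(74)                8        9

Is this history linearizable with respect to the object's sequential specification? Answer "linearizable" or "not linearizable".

linearizable

a witness: B, A, C, D, E
step 1: B w(82) — value 82
step 2: A r() → 82 — value 82
step 3: C r() → 82 — value 82
step 4: D w(17) — value 17
step 5: E w(74) — value 74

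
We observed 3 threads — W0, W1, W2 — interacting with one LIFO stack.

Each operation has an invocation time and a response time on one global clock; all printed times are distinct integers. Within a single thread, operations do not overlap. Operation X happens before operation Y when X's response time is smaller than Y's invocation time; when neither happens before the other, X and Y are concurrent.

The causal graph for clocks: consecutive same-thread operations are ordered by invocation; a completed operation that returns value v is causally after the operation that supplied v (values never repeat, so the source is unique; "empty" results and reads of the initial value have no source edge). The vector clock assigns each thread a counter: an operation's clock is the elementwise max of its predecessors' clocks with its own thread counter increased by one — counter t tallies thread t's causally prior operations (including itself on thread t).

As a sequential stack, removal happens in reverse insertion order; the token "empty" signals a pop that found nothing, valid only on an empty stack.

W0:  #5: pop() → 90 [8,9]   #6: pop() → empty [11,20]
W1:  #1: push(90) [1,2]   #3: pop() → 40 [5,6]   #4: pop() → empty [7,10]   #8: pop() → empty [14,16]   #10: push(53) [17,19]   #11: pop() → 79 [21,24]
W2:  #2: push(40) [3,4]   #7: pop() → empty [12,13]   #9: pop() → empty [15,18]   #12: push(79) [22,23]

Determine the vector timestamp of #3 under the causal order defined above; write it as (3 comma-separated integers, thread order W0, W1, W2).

(0, 2, 1)

#2, invoked 3, has no incoming edges; only W2's bump applies → (0, 0, 1)
#1, invoked 1, has no incoming edges; only W1's bump applies → (0, 1, 0)
VC(#7, invoked at 12): max of VC(#2)=(0, 0, 1), then +1 on thread W2 → (0, 0, 2)
VC(#5, invoked at 8): max of VC(#1)=(0, 1, 0), then +1 on thread W0 → (1, 1, 0)
VC(#9, invoked at 15): max of VC(#7)=(0, 0, 2), then +1 on thread W2 → (0, 0, 3)
VC(#3, invoked at 5): max of VC(#1)=(0, 1, 0), VC(#2)=(0, 0, 1), then +1 on thread W1 → (0, 2, 1)
VC(#6, invoked at 11): max of VC(#5)=(1, 1, 0), then +1 on thread W0 → (2, 1, 0)
VC(#12, invoked at 22): max of VC(#9)=(0, 0, 3), then +1 on thread W2 → (0, 0, 4)
VC(#4, invoked at 7): max of VC(#3)=(0, 2, 1), then +1 on thread W1 → (0, 3, 1)
VC(#8, invoked at 14): max of VC(#4)=(0, 3, 1), then +1 on thread W1 → (0, 4, 1)
VC(#10, invoked at 17): max of VC(#8)=(0, 4, 1), then +1 on thread W1 → (0, 5, 1)
VC(#11, invoked at 21): max of VC(#10)=(0, 5, 1), VC(#12)=(0, 0, 4), then +1 on thread W1 → (0, 6, 4)
target: VC(#3) = (0, 2, 1)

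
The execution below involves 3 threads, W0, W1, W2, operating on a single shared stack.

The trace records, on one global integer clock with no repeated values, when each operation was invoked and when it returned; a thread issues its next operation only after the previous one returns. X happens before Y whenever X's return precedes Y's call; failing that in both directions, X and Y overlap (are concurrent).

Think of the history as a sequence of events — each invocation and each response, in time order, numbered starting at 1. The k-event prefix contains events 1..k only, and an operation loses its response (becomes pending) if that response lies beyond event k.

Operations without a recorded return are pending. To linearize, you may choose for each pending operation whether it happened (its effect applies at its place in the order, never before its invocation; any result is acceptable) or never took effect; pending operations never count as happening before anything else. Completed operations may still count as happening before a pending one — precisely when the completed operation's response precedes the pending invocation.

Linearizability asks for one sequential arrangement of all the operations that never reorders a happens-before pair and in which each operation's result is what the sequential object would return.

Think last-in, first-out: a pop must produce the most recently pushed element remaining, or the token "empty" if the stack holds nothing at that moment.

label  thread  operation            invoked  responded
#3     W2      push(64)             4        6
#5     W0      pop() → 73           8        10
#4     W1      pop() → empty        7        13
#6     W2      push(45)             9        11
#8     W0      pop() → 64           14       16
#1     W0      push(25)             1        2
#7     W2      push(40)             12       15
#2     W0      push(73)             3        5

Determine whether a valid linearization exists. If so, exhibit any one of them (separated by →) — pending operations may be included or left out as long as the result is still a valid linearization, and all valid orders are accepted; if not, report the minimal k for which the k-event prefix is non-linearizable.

already the first 13 events (up to #4's response at time 13) admit no linearization; the first 12 still do
all 12 real-time-respecting orders fail — 6 completed stack operations, no legal replay
every completion of the 1 pending operation (#7) was checked; none linearizes
e.g. #1, #2, #3, #4, #5, #6 (pending dropped): illegal at step 4, since #4 pop() → empty cannot apply there
e.g. #1, #2, #3, #4, #6, #5 (pending dropped): illegal at step 4, since #4 pop() → empty cannot apply there

not linearizable — minimal violating prefix: 13 events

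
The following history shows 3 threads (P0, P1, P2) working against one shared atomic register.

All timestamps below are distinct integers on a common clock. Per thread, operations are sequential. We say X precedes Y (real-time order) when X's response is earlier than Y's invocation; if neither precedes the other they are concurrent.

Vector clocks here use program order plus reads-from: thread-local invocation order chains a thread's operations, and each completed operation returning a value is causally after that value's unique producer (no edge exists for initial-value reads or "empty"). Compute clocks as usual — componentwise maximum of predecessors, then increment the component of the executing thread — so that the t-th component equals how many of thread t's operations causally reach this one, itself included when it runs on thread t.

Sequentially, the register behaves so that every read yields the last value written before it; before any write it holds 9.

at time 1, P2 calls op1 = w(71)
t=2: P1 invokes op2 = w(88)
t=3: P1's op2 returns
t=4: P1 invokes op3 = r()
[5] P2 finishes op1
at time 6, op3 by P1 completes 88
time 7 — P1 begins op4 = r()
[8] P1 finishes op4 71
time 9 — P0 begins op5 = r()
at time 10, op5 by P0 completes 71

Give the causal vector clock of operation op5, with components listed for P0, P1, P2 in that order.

(1, 0, 1)

no predecessors for op1 (invoked 1): P2 increments from zero → (0, 0, 1)
no predecessors for op2 (invoked 2): P1 increments from zero → (0, 1, 0)
op3 (invocation 4): componentwise max over VC(op2)=(0, 1, 0), +1 at P1, giving (0, 2, 0)
op5 (invocation 9): componentwise max over VC(op1)=(0, 0, 1), +1 at P0, giving (1, 0, 1)
op4 (invocation 7): componentwise max over VC(op1)=(0, 0, 1), VC(op3)=(0, 2, 0), +1 at P1, giving (0, 3, 1)
target: VC(op5) = (1, 0, 1)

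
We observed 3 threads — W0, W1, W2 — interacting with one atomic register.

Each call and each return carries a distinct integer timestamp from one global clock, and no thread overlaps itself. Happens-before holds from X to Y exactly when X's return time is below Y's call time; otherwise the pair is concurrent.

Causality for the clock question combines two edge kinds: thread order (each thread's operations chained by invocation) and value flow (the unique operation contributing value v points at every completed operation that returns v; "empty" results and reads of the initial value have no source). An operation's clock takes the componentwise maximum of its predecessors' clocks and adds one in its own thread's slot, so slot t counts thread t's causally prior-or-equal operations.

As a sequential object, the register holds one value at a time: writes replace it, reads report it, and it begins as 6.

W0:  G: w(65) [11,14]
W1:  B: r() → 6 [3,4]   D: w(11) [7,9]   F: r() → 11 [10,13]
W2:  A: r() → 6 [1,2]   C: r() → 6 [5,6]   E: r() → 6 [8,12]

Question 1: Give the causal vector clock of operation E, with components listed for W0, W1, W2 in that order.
Answer: (0, 0, 3)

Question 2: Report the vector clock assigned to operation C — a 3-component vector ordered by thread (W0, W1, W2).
Answer: (0, 0, 2)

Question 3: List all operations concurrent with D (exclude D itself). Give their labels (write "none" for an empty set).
Answer: E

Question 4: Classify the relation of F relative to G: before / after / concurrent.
Answer: concurrent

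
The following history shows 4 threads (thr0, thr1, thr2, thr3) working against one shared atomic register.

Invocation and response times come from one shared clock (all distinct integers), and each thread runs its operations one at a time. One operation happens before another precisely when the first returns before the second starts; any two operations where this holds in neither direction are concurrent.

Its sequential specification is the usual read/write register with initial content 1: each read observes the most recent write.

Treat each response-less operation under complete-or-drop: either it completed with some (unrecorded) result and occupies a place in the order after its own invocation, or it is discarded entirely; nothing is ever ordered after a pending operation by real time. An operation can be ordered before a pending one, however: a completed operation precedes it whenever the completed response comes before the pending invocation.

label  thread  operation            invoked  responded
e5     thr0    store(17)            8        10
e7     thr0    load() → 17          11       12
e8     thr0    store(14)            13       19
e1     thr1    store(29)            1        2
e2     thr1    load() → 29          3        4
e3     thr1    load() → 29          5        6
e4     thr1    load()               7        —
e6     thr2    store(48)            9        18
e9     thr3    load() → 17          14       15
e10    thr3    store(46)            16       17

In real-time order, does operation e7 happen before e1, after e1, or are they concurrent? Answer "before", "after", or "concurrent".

after

e7 spans [11,12], e1 spans [1,2]
resp(e1)=2 < inv(e7)=11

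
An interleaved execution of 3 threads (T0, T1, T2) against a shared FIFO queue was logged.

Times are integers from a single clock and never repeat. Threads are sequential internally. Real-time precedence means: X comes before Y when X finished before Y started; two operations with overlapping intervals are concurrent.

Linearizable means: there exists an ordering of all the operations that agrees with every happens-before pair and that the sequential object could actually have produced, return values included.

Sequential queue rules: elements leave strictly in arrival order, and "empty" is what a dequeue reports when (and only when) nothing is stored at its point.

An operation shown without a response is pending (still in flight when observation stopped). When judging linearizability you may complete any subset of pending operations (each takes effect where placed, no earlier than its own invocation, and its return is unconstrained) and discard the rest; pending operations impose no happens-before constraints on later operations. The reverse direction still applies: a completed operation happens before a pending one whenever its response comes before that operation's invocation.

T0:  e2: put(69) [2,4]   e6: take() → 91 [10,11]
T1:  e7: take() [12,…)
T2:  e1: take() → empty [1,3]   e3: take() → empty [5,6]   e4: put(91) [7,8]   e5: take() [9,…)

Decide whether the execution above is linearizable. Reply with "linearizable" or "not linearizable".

already the first 6 events (up to e3's response at time 6) admit no linearization; the first 5 still do
checked exhaustively: 2 real-time-consistent orders of 3 completed operations, zero legal FIFO queue replays
e.g. e1, e2, e3: illegal at step 3, since e3 take() → empty cannot apply there
e.g. e2, e1, e3: illegal at step 2, since e1 take() → empty cannot apply there

not linearizable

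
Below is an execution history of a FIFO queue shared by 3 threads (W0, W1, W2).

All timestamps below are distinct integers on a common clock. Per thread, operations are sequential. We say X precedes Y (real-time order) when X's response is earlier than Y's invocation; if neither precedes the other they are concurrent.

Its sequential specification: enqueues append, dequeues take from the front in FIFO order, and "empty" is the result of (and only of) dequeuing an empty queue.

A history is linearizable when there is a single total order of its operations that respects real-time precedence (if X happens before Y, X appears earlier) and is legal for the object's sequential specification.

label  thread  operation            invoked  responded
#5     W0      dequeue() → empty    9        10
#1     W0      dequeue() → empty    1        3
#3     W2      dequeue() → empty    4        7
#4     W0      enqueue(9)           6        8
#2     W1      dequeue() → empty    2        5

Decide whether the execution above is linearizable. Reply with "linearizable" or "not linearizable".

the violation lands at event 10, #5's response at time 10: events 1..9 linearize, events 1..10 do not
real-time-consistent orders of the 5 completed operations: 5 — all fail the FIFO queue replay
one such order, #1, #2, #3, #4, #5, breaks at step 5 where #5 dequeue() → empty is illegal
one such order, #1, #2, #4, #3, #5, breaks at step 4 where #3 dequeue() → empty is illegal

not linearizable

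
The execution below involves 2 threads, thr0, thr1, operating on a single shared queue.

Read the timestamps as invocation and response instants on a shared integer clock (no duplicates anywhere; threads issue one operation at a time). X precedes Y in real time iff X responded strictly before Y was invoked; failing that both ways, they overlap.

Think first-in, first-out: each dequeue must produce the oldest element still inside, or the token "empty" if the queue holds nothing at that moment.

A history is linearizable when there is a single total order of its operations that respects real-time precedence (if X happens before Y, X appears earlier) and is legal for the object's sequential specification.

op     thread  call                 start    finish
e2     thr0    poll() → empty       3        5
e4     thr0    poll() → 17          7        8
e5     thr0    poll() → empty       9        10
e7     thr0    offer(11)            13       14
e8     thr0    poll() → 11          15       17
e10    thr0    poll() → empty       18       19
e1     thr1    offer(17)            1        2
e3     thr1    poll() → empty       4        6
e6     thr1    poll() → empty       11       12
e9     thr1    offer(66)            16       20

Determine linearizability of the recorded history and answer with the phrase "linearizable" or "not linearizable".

not linearizable

through event 5 a valid linearization exists; event 6 (e3 responding at time 6) ends that
the 3 completed operations admit 2 real-time orders; each fails the queue replay
e.g. e1, e2, e3: illegal at step 2, since e2 poll() → empty cannot apply there
e.g. e1, e3, e2: illegal at step 2, since e3 poll() → empty cannot apply there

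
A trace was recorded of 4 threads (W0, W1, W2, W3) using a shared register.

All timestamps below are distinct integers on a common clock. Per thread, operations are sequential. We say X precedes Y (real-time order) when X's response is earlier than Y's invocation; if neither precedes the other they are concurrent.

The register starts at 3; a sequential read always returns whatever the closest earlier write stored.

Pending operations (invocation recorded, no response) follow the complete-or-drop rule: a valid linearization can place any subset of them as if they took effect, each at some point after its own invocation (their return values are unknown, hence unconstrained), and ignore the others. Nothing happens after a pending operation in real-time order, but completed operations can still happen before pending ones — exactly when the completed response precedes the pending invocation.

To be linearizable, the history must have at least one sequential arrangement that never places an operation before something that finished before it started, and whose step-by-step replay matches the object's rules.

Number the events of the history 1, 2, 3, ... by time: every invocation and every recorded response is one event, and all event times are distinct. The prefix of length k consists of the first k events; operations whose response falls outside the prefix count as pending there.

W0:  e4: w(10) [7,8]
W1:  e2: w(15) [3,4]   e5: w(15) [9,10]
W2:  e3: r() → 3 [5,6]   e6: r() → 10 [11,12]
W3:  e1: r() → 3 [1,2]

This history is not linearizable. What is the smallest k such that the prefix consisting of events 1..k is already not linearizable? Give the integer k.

events 1..5 are linearizable; a witness order is e1, e2:
1. e1 r() → 3, leaving value 3
2. e2 w(15), leaving value 15
adding event 6 (e3 responds at 6) leaves no legal real-time order
for example e1, e2, e3 fails at step 3: e3 r() → 3 is not legal there

6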